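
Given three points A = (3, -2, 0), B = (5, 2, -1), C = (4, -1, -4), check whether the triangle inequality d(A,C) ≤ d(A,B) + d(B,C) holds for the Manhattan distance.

d(A,B) = 2 + 4 + 1 = 7, d(B,C) = 1 + 3 + 3 = 7, d(A,C) = 1 + 1 + 4 = 6.
d(A,C) = 6 ≤ 7 + 7 = 14. Triangle inequality is satisfied.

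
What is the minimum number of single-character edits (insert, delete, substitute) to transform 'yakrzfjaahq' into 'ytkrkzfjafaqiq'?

Let D[i][j] be the edit distance between the first i characters of 'yakrzfjaahq' and the first j characters of 'ytkrkzfjafaqiq', with D[i][0] = i, D[0][j] = j, and D[i][j] = D[i-1][j-1] if the characters match, else 1 + min(D[i-1][j], D[i][j-1], D[i-1][j-1]). Filling the table (rows: prefixes of 'yakrzfjaahq', columns: prefixes of 'ytkrkzfjafaqiq'):
     ε  y  t  k  r  k  z  f  j  a  f  a  q  i  q
  ε  0  1  2  3  4  5  6  7  8  9 10 11 12 13 14
  y  1  0  1  2  3  4  5  6  7  8  9 10 11 12 13
  a  2  1  1  2  3  4  5  6  7  7  8  9 10 11 12
  k  3  2  2  1  2  3  4  5  6  7  8  9 10 11 12
  r  4  3  3  2  1  2  3  4  5  6  7  8  9 10 11
  z  5  4  4  3  2  2  2  3  4  5  6  7  8  9 10
  f  6  5  5  4  3  3  3  2  3  4  5  6  7  8  9
  j  7  6  6  5  4  4  4  3  2  3  4  5  6  7  8
  a  8  7  7  6  5  5  5  4  3  2  3  4  5  6  7
  a  9  8  8  7  6  6  6  5  4  3  3  3  4  5  6
  h 10  9  9  8  7  7  7  6  5  4  4  4  4  5  6
  q 11 10 10  9  8  8  8  7  6  5  5  5  4  5  5
The bottom-right entry gives D[11][14] = 5, so no sequence of fewer than 5 edits works. Backtracking through the table gives one optimal edit sequence (5 edits):
  yakrzfjaahq → ytkrzfjaahq (sub a→t @2)
  ytkrzfjaahq → ytkrkzfjaahq (ins k @5)
  ytkrkzfjaahq → ytkrkzfjafahq (ins f @10)
  ytkrkzfjafahq → ytkrkzfjafaqhq (ins q @12)
  ytkrkzfjafaqhq → ytkrkzfjafaqiq (sub h→i @13)
Edit distance = 5.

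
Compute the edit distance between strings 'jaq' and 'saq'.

Let D[i][j] be the edit distance between the first i characters of 'jaq' and the first j characters of 'saq', with D[i][0] = i, D[0][j] = j, and D[i][j] = D[i-1][j-1] if the characters match, else 1 + min(D[i-1][j], D[i][j-1], D[i-1][j-1]). Filling the table (rows: prefixes of 'jaq', columns: prefixes of 'saq'):
     ε  s  a  q
  ε  0  1  2  3
  j  1  1  2  3
  a  2  2  1  2
  q  3  3  2  1
The bottom-right entry gives D[3][3] = 1, so no sequence of fewer than 1 edit works. Backtracking through the table gives one optimal edit sequence (1 edit):
  jaq → saq (sub j→s @1)
Edit distance = 1.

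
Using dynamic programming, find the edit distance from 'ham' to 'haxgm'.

Let D[i][j] be the edit distance between the first i characters of 'ham' and the first j characters of 'haxgm', with D[i][0] = i, D[0][j] = j, and D[i][j] = D[i-1][j-1] if the characters match, else 1 + min(D[i-1][j], D[i][j-1], D[i-1][j-1]). Filling the table (rows: prefixes of 'ham', columns: prefixes of 'haxgm'):
     ε  h  a  x  g  m
  ε  0  1  2  3  4  5
  h  1  0  1  2  3  4
  a  2  1  0  1  2  3
  m  3  2  1  1  2  2
The bottom-right entry gives D[3][5] = 2, so no sequence of fewer than 2 edits works. Backtracking through the table gives one optimal edit sequence (2 edits):
  ham → haxm (ins x @3)
  haxm → haxgm (ins g @4)
Edit distance = 2.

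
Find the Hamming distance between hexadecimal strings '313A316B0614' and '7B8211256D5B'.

Differing positions: 1, 2, 3, 4, 5, 7, 8, 9, 10, 11, 12. Hamming distance = 11.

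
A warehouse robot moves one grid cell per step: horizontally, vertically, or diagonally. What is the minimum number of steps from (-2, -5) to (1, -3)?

max(|x_i - y_i|) = max(|-2 - 1|, |-5 - (-3)|) = max(3, 2) = 3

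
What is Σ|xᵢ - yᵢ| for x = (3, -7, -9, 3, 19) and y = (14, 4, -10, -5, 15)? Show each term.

Σ|x_i - y_i| = |3 - 14| + |-7 - 4| + |-9 - (-10)| + |3 - (-5)| + |19 - 15| = 11 + 11 + 1 + 8 + 4 = 35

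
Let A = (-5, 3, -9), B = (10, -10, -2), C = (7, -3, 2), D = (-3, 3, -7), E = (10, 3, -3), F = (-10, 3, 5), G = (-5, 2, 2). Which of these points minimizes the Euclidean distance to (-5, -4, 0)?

Distances: d(A) ≈ 11.4018, d(B) ≈ 16.2788, d(C) ≈ 12.2066, d(D) ≈ 10.0995, d(E) ≈ 16.8226, d(F) ≈ 9.9499, d(G) ≈ 6.3246. Nearest: G = (-5, 2, 2) with distance 6.3246.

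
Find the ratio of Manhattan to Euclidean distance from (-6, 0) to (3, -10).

L1 = |-6 - 3| + |0 - (-10)| = 9 + 10 = 19
L2 = √(9² + 10²) = √181 ≈ 13.4536
L1 ≥ L2 always (equality iff movement is along one axis); L1 > L2 here.
Ratio L1/L2 = 19/√181 ≈ 1.4123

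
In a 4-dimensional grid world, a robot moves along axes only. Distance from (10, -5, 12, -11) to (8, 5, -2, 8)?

Σ|x_i - y_i| = |10 - 8| + |-5 - 5| + |12 - (-2)| + |-11 - 8| = 2 + 10 + 14 + 19 = 45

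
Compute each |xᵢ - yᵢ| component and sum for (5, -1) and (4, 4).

Σ|x_i - y_i| = |5 - 4| + |-1 - 4| = 1 + 5 = 6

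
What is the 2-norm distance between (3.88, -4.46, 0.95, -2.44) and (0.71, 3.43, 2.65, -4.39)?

(Σ|x_i - y_i|^2)^(1/2) = (|3.88 - 0.71|^2 + |-4.46 - 3.43|^2 + |0.95 - 2.65|^2 + |-2.44 - (-4.39)|^2)^(1/2)
= (3.17^2 + 7.89^2 + 1.7^2 + 1.95^2)^(1/2) = (10.0489 + 62.2521 + 2.89 + 3.8025)^(1/2) = (78.9935)^(1/2) ≈ 8.8878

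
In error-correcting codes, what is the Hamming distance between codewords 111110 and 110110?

Differing positions: 3. Hamming distance = 1.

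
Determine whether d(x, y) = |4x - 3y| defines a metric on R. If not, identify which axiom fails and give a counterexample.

No. d fails symmetry: d(8, 2) = |4·8 - 3·2| = |26| = 26, but d(2, 8) = |4·2 - 3·8| = |-16| = 16. Since 26 ≠ 16, d(x,y) ≠ d(y,x) in general.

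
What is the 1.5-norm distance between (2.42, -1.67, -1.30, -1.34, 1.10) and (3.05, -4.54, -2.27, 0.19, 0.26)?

(Σ|x_i - y_i|^1.5)^(1/1.5) = (|2.42 - 3.05|^1.5 + |-1.67 - (-4.54)|^1.5 + |-1.3 - (-2.27)|^1.5 + |-1.34 - 0.19|^1.5 + |1.1 - 0.26|^1.5)^(1/1.5)
= (0.63^1.5 + 2.87^1.5 + 0.97^1.5 + 1.53^1.5 + 0.84^1.5)^(1/1.5) ≈ (0.5 + 4.8621 + 0.9553 + 1.8925 + 0.7699)^(1/1.5) = (8.9798)^(1/1.5) ≈ 4.3203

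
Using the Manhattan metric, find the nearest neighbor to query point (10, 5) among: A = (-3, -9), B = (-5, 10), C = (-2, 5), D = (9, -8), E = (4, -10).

Distances: d(A) = 27, d(B) = 20, d(C) = 12, d(D) = 14, d(E) = 21. Nearest: C = (-2, 5) with distance 12.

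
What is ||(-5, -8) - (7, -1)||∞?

max(|x_i - y_i|) = max(|-5 - 7|, |-8 - (-1)|) = max(12, 7) = 12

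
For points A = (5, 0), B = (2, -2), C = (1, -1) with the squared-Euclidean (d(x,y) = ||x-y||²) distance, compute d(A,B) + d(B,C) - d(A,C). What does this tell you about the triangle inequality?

d(A,B) = 3² + 2² = 13, d(B,C) = 1² + 1² = 2, d(A,C) = 4² + 1² = 17.
d(A,B) + d(B,C) - d(A,C) = 13 + 2 - 17 = 15 - 17 = -2. This is < 0, so the triangle inequality FAILS for these points (squared-Euclidean is not a metric).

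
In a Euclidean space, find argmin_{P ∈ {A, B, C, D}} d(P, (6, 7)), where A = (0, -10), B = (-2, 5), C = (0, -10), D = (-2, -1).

Distances: d(A) ≈ 18.0278, d(B) ≈ 8.2462, d(C) ≈ 18.0278, d(D) ≈ 11.3137. Nearest: B = (-2, 5) with distance 8.2462.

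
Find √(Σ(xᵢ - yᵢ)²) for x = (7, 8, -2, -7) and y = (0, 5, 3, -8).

√(Σ(x_i - y_i)²) = √((7 - 0)² + (8 - 5)² + (-2 - 3)² + (-7 - (-8))²)
= √(7² + 3² + (-5)² + 1²) = √(49 + 9 + 25 + 1) = √84 ≈ 9.1652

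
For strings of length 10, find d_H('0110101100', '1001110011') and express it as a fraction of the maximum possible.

Differing positions: 1, 2, 3, 4, 6, 7, 8, 9, 10. Hamming distance = 9. The maximum possible Hamming distance for length-10 strings is 10, so d_H/10 = 9/10 = 0.9.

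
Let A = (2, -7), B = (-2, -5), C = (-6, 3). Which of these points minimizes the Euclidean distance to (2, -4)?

Distances: d(A) = 3, d(B) ≈ 4.1231, d(C) ≈ 10.6301. Nearest: A = (2, -7) with distance 3.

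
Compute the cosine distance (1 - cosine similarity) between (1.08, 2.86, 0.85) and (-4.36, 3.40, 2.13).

With u = (1.08, 2.86, 0.85), v = (-4.36, 3.40, 2.13):
u·v = 1.08·(-4.36) + 2.86·3.4 + 0.85·2.13 = (-4.7088) + 9.724 + 1.8105 = 6.8257.
|u| = √(1.08² + 2.86² + 0.85²) = √(1.1664 + 8.1796 + 0.7225) = √10.0685, |v| = √((-4.36)² + 3.4² + 2.13²) = √(19.0096 + 11.56 + 4.5369) = √35.1065.
cos θ = (u·v)/(|u||v|) = 6.8257/(√10.0685·√35.1065) ≈ 0.3631
Cosine distance = 1 - cos θ ≈ 1 - 0.3631 = 0.6369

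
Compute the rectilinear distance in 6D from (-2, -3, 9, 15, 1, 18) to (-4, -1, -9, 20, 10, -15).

Σ|x_i - y_i| = |-2 - (-4)| + |-3 - (-1)| + |9 - (-9)| + |15 - 20| + |1 - 10| + |18 - (-15)| = 2 + 2 + 18 + 5 + 9 + 33 = 69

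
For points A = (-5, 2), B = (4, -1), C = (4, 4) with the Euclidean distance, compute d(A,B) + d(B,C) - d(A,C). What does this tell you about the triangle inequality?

d(A,B) = √(9² + 3²) = √90 ≈ 9.4868, d(B,C) = √(0² + 5²) = √25 = 5, d(A,C) = √(9² + 2²) = √85 ≈ 9.2195.
d(A,B) + d(B,C) - d(A,C) = 9.4868 + 5 - 9.2195 = 14.4868 - 9.2195 = 5.2673 (to 4 decimal places). This is ≥ 0, so the triangle inequality holds for these points.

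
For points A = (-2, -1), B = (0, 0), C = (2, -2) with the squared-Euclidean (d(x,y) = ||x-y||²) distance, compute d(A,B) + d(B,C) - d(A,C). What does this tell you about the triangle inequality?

d(A,B) = 2² + 1² = 5, d(B,C) = 2² + 2² = 8, d(A,C) = 4² + 1² = 17.
d(A,B) + d(B,C) - d(A,C) = 5 + 8 - 17 = 13 - 17 = -4. This is < 0, so the triangle inequality FAILS for these points (squared-Euclidean is not a metric).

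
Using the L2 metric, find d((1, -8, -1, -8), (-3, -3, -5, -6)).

√(Σ(x_i - y_i)²) = √((1 - (-3))² + (-8 - (-3))² + (-1 - (-5))² + (-8 - (-6))²)
= √(4² + (-5)² + 4² + (-2)²) = √(16 + 25 + 16 + 4) = √61 ≈ 7.8102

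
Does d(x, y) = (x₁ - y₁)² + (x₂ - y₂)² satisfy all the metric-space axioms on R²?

No. The squared Euclidean distance fails the triangle inequality. Counterexample: x = (0, 0), y = (2, 5), z = (4, 10). d(x,z) = 4² + 10² = 116, but d(x,y) + d(y,z) = (2² + 5²) + (2² + 5²) = 29 + 29 = 58. Since 116 > 58, the triangle inequality is violated. (Note: √d, the ordinary Euclidean distance, IS a metric.)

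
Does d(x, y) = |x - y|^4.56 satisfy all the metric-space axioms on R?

No. d(x,y) = |x-y|^4.56 fails the triangle inequality since p = 4.56 > 1. Counterexample: x = 0, y = 1, z = 7. d(x,z) = |0 - 7|^4.56 = 7^4.56 ≈ 7139.1591, but d(x,y) + d(y,z) = 1^4.56 + 6^4.56 ≈ 1 + 3534.8395 = 3535.8395. Since 7139.1591 > 3535.8395, the triangle inequality is violated.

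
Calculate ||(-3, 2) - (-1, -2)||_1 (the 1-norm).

Σ|x_i - y_i| = |-3 - (-1)| + |2 - (-2)| = 2 + 4 = 6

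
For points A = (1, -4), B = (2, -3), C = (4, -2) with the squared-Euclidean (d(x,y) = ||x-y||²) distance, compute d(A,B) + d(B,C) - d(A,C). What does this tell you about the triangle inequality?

d(A,B) = 1² + 1² = 2, d(B,C) = 2² + 1² = 5, d(A,C) = 3² + 2² = 13.
d(A,B) + d(B,C) - d(A,C) = 2 + 5 - 13 = 7 - 13 = -6. This is < 0, so the triangle inequality FAILS for these points (squared-Euclidean is not a metric).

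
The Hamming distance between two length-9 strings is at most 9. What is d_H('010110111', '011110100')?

Differing positions: 3, 8, 9. Hamming distance = 3. The maximum possible Hamming distance for length-9 strings is 9, so d_H/9 = 3/9 ≈ 0.3333.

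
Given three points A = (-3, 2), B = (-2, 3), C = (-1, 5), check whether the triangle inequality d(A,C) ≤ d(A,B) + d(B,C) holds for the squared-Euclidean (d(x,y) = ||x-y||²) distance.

d(A,B) = 1² + 1² = 2, d(B,C) = 1² + 2² = 5, d(A,C) = 2² + 3² = 13.
d(A,C) = 13 > 2 + 5 = 7. Triangle inequality is VIOLATED. (Squared-Euclidean is not a metric — this is a counterexample.)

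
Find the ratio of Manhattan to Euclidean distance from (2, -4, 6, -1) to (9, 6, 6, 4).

L1 = |2 - 9| + |-4 - 6| + |6 - 6| + |-1 - 4| = 7 + 10 + 0 + 5 = 22
L2 = √(7² + 10² + 0² + 5²) = √174 ≈ 13.1909
L1 ≥ L2 always (equality iff movement is along one axis); L1 > L2 here.
Ratio L1/L2 = 22/√174 ≈ 1.6678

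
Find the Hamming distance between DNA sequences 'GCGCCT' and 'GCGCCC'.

Differing positions: 6. Hamming distance = 1.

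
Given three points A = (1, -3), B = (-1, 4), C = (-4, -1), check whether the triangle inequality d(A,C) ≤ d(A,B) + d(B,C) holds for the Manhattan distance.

d(A,B) = 2 + 7 = 9, d(B,C) = 3 + 5 = 8, d(A,C) = 5 + 2 = 7.
d(A,C) = 7 ≤ 9 + 8 = 17. Triangle inequality is satisfied.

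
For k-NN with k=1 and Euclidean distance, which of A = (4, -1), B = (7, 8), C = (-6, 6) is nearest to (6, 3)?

Distances: d(A) ≈ 4.4721, d(B) ≈ 5.099, d(C) ≈ 12.3693. Nearest: A = (4, -1) with distance 4.4721.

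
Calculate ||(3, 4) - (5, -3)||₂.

√(Σ(x_i - y_i)²) = √((3 - 5)² + (4 - (-3))²)
= √((-2)² + 7²) = √(4 + 49) = √53 ≈ 7.2801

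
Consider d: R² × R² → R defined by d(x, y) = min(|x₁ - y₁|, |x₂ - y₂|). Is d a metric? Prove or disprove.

No. d fails identity of indiscernibles: take x = (-4, 0) and y = (-4, 5). Then d(x,y) = min(|-4 - (-4)|, |0 - 5|) = min(0, 5) = 0, yet x ≠ y.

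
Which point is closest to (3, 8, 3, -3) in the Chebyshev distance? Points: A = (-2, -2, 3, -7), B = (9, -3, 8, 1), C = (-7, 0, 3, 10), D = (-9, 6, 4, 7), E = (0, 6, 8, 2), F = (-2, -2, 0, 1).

Distances: d(A) = 10, d(B) = 11, d(C) = 13, d(D) = 12, d(E) = 5, d(F) = 10. Nearest: E = (0, 6, 8, 2) with distance 5.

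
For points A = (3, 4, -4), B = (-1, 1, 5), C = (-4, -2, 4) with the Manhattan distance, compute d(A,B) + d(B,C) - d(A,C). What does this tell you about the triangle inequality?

d(A,B) = 4 + 3 + 9 = 16, d(B,C) = 3 + 3 + 1 = 7, d(A,C) = 7 + 6 + 8 = 21.
d(A,B) + d(B,C) - d(A,C) = 16 + 7 - 21 = 23 - 21 = 2. This is ≥ 0, so the triangle inequality holds for these points.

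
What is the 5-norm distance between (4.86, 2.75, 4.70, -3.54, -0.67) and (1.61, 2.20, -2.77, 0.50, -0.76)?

(Σ|x_i - y_i|^5)^(1/5) = (|4.86 - 1.61|^5 + |2.75 - 2.2|^5 + |4.7 - (-2.77)|^5 + |-3.54 - 0.5|^5 + |-0.67 - (-0.76)|^5)^(1/5)
= (3.25^5 + 0.55^5 + 7.47^5 + 4.04^5 + 0.09^5)^(1/5) ≈ (362.5908 + 0.0503 + 23259.6411 + 1076.2343 + 0)^(1/5) = (24698.5165)^(1/5) ≈ 7.5602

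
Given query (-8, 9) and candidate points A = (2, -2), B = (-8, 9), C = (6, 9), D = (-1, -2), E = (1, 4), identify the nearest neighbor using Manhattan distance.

Distances: d(A) = 21, d(B) = 0, d(C) = 14, d(D) = 18, d(E) = 14. Nearest: B = (-8, 9) with distance 0.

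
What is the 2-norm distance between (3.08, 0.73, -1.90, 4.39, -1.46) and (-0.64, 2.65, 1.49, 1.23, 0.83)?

(Σ|x_i - y_i|^2)^(1/2) = (|3.08 - (-0.64)|^2 + |0.73 - 2.65|^2 + |-1.9 - 1.49|^2 + |4.39 - 1.23|^2 + |-1.46 - 0.83|^2)^(1/2)
= (3.72^2 + 1.92^2 + 3.39^2 + 3.16^2 + 2.29^2)^(1/2) = (13.8384 + 3.6864 + 11.4921 + 9.9856 + 5.2441)^(1/2) = (44.2466)^(1/2) ≈ 6.6518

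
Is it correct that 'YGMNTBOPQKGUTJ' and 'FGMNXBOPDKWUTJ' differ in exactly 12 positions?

Differing positions: 1, 5, 9, 11. Hamming distance = 4, so the claim that d_H = 12 is false.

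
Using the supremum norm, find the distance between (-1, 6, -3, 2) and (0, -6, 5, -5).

max(|x_i - y_i|) = max(|-1 - 0|, |6 - (-6)|, |-3 - 5|, |2 - (-5)|) = max(1, 12, 8, 7) = 12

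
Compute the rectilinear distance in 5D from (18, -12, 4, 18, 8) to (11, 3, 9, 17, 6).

Σ|x_i - y_i| = |18 - 11| + |-12 - 3| + |4 - 9| + |18 - 17| + |8 - 6| = 7 + 15 + 5 + 1 + 2 = 30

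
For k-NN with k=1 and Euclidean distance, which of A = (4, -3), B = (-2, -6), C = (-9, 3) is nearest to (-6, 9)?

Distances: d(A) ≈ 15.6205, d(B) ≈ 15.5242, d(C) ≈ 6.7082. Nearest: C = (-9, 3) with distance 6.7082.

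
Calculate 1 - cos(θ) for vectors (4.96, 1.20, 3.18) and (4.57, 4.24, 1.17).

With u = (4.96, 1.20, 3.18), v = (4.57, 4.24, 1.17):
u·v = 4.96·4.57 + 1.2·4.24 + 3.18·1.17 = 22.6672 + 5.088 + 3.7206 = 31.4758.
|u| = √(4.96² + 1.2² + 3.18²) = √(24.6016 + 1.44 + 10.1124) = √36.154, |v| = √(4.57² + 4.24² + 1.17²) = √(20.8849 + 17.9776 + 1.3689) = √40.2314.
cos θ = (u·v)/(|u||v|) = 31.4758/(√36.154·√40.2314) ≈ 0.8253
Cosine distance = 1 - cos θ ≈ 1 - 0.8253 = 0.1747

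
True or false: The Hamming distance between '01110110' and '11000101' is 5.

Differing positions: 1, 3, 4, 7, 8. Hamming distance = 5, so the claim is true.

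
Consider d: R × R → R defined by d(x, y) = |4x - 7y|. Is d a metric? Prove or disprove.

No. d fails symmetry: d(7, 8) = |4·7 - 7·8| = |-28| = 28, but d(8, 7) = |4·8 - 7·7| = |-17| = 17. Since 28 ≠ 17, d(x,y) ≠ d(y,x) in general.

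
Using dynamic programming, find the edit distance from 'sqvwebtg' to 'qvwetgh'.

Let D[i][j] be the edit distance between the first i characters of 'sqvwebtg' and the first j characters of 'qvwetgh', with D[i][0] = i, D[0][j] = j, and D[i][j] = D[i-1][j-1] if the characters match, else 1 + min(D[i-1][j], D[i][j-1], D[i-1][j-1]). Filling the table (rows: prefixes of 'sqvwebtg', columns: prefixes of 'qvwetgh'):
     ε  q  v  w  e  t  g  h
  ε  0  1  2  3  4  5  6  7
  s  1  1  2  3  4  5  6  7
  q  2  1  2  3  4  5  6  7
  v  3  2  1  2  3  4  5  6
  w  4  3  2  1  2  3  4  5
  e  5  4  3  2  1  2  3  4
  b  6  5  4  3  2  2  3  4
  t  7  6  5  4  3  2  3  4
  g  8  7  6  5  4  3  2  3
The bottom-right entry gives D[8][7] = 3, so no sequence of fewer than 3 edits works. Backtracking through the table gives one optimal edit sequence (3 edits):
  sqvwebtg → qvwebtg (del s @1)
  qvwebtg → qvwetg (del b @5)
  qvwetg → qvwetgh (ins h @7)
Edit distance = 3.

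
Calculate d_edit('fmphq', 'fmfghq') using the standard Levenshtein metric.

Let D[i][j] be the edit distance between the first i characters of 'fmphq' and the first j characters of 'fmfghq', with D[i][0] = i, D[0][j] = j, and D[i][j] = D[i-1][j-1] if the characters match, else 1 + min(D[i-1][j], D[i][j-1], D[i-1][j-1]). Filling the table (rows: prefixes of 'fmphq', columns: prefixes of 'fmfghq'):
     ε  f  m  f  g  h  q
  ε  0  1  2  3  4  5  6
  f  1  0  1  2  3  4  5
  m  2  1  0  1  2  3  4
  p  3  2  1  1  2  3  4
  h  4  3  2  2  2  2  3
  q  5  4  3  3  3  3  2
The bottom-right entry gives D[5][6] = 2, so no sequence of fewer than 2 edits works. Backtracking through the table gives one optimal edit sequence (2 edits):
  fmphq → fmfphq (ins f @3)
  fmfphq → fmfghq (sub p→g @4)
Edit distance = 2.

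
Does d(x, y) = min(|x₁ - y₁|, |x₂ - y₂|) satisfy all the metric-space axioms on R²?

No. d fails identity of indiscernibles: take x = (-3, 0) and y = (-3, 9). Then d(x,y) = min(|-3 - (-3)|, |0 - 9|) = min(0, 9) = 0, yet x ≠ y.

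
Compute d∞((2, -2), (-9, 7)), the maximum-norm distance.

max(|x_i - y_i|) = max(|2 - (-9)|, |-2 - 7|) = max(11, 9) = 11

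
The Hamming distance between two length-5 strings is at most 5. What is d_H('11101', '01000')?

Differing positions: 1, 3, 5. Hamming distance = 3. The maximum possible Hamming distance for length-5 strings is 5, so d_H/5 = 3/5 = 0.6.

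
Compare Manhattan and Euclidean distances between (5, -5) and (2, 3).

L1 = |5 - 2| + |-5 - 3| = 3 + 8 = 11
L2 = √(3² + 8²) = √73 ≈ 8.544
L1 ≥ L2 always (equality iff movement is along one axis); L1 > L2 here.
Ratio L1/L2 = 11/√73 ≈ 1.2875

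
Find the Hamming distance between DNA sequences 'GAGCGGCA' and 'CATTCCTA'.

Differing positions: 1, 3, 4, 5, 6, 7. Hamming distance = 6.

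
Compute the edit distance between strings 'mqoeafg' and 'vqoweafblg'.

Let D[i][j] be the edit distance between the first i characters of 'mqoeafg' and the first j characters of 'vqoweafblg', with D[i][0] = i, D[0][j] = j, and D[i][j] = D[i-1][j-1] if the characters match, else 1 + min(D[i-1][j], D[i][j-1], D[i-1][j-1]). Filling the table (rows: prefixes of 'mqoeafg', columns: prefixes of 'vqoweafblg'):
     ε  v  q  o  w  e  a  f  b  l  g
  ε  0  1  2  3  4  5  6  7  8  9 10
  m  1  1  2  3  4  5  6  7  8  9 10
  q  2  2  1  2  3  4  5  6  7  8  9
  o  3  3  2  1  2  3  4  5  6  7  8
  e  4  4  3  2  2  2  3  4  5  6  7
  a  5  5  4  3  3  3  2  3  4  5  6
  f  6  6  5  4  4  4  3  2  3  4  5
  g  7  7  6  5  5  5  4  3  3  4  4
The bottom-right entry gives D[7][10] = 4, so no sequence of fewer than 4 edits works. Backtracking through the table gives one optimal edit sequence (4 edits):
  mqoeafg → vqoeafg (sub m→v @1)
  vqoeafg → vqoweafg (ins w @4)
  vqoweafg → vqoweafbg (ins b @8)
  vqoweafbg → vqoweafblg (ins l @9)
Edit distance = 4.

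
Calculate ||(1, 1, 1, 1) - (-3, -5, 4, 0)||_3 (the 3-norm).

(Σ|x_i - y_i|^3)^(1/3) = (|1 - (-3)|^3 + |1 - (-5)|^3 + |1 - 4|^3 + |1 - 0|^3)^(1/3)
= (4^3 + 6^3 + 3^3 + 1^3)^(1/3) = (64 + 216 + 27 + 1)^(1/3) = (308)^(1/3) ≈ 6.7533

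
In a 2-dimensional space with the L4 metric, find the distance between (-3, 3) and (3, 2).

(Σ|x_i - y_i|^4)^(1/4) = (|-3 - 3|^4 + |3 - 2|^4)^(1/4)
= (6^4 + 1^4)^(1/4) = (1296 + 1)^(1/4) = (1297)^(1/4) ≈ 6.0012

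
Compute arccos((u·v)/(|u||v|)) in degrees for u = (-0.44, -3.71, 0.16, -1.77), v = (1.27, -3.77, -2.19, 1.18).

With u = (-0.44, -3.71, 0.16, -1.77), v = (1.27, -3.77, -2.19, 1.18):
u·v = (-0.44)·1.27 + (-3.71)·(-3.77) + 0.16·(-2.19) + (-1.77)·1.18 = (-0.5588) + 13.9867 + (-0.3504) + (-2.0886) = 10.9889.
|u| = √((-0.44)² + (-3.71)² + 0.16² + (-1.77)²) = √(0.1936 + 13.7641 + 0.0256 + 3.1329) = √17.1162, |v| = √(1.27² + (-3.77)² + (-2.19)² + 1.18²) = √(1.6129 + 14.2129 + 4.7961 + 1.3924) = √22.0143.
cos θ = (u·v)/(|u||v|) = 10.9889/(√17.1162·√22.0143) ≈ 0.566106
θ = arccos(0.566106) ≈ 55.52°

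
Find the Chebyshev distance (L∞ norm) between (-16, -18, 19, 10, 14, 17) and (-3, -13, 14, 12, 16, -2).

max(|x_i - y_i|) = max(|-16 - (-3)|, |-18 - (-13)|, |19 - 14|, |10 - 12|, |14 - 16|, |17 - (-2)|) = max(13, 5, 5, 2, 2, 19) = 19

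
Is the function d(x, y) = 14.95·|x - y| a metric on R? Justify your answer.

Yes. Since |x - y| is a metric on R and 14.95 > 0, the positive scalar multiple 14.95·|x - y| is also a metric: scaling by a positive constant preserves non-negativity, identity (d=0 ⟺ |x-y|=0 ⟺ x=y), symmetry, and the triangle inequality.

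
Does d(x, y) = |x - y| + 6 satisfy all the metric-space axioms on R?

No. d fails identity of indiscernibles (specifically d(x,x) = 0): d(8, 8) = |8 - 8| + 6 = 0 + 6 = 6 ≠ 0.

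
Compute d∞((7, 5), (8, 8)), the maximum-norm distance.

max(|x_i - y_i|) = max(|7 - 8|, |5 - 8|) = max(1, 3) = 3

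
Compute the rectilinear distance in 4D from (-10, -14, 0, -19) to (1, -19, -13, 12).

Σ|x_i - y_i| = |-10 - 1| + |-14 - (-19)| + |0 - (-13)| + |-19 - 12| = 11 + 5 + 13 + 31 = 60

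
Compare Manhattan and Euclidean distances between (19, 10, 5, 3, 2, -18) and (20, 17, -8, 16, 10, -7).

L1 = |19 - 20| + |10 - 17| + |5 - (-8)| + |3 - 16| + |2 - 10| + |-18 - (-7)| = 1 + 7 + 13 + 13 + 8 + 11 = 53
L2 = √(1² + 7² + 13² + 13² + 8² + 11²) = √573 ≈ 23.9374
L1 ≥ L2 always (equality iff movement is along one axis); L1 > L2 here.
Ratio L1/L2 = 53/√573 ≈ 2.2141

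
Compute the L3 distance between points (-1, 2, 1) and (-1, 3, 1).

(Σ|x_i - y_i|^3)^(1/3) = (|-1 - (-1)|^3 + |2 - 3|^3 + |1 - 1|^3)^(1/3)
= (0^3 + 1^3 + 0^3)^(1/3) = (0 + 1 + 0)^(1/3) = (1)^(1/3) = 1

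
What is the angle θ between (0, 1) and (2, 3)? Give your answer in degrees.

With u = (0, 1), v = (2, 3):
u·v = 0·2 + 1·3 = 0 + 3 = 3.
|u| = √(0² + 1²) = √1, |v| = √(2² + 3²) = √13, so |u||v| = √(1·13) = √13.
cos θ = (u·v)/(|u||v|) = 3/√13 ≈ 0.83205
θ = arccos(0.83205) ≈ 33.69°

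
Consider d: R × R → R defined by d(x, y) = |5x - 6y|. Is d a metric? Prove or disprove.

No. d fails symmetry: d(9, 8) = |5·9 - 6·8| = |-3| = 3, but d(8, 9) = |5·8 - 6·9| = |-14| = 14. Since 3 ≠ 14, d(x,y) ≠ d(y,x) in general.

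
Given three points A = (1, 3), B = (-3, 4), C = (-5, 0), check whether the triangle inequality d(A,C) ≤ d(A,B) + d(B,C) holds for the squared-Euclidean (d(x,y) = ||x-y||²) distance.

d(A,B) = 4² + 1² = 17, d(B,C) = 2² + 4² = 20, d(A,C) = 6² + 3² = 45.
d(A,C) = 45 > 17 + 20 = 37. Triangle inequality is VIOLATED. (Squared-Euclidean is not a metric — this is a counterexample.)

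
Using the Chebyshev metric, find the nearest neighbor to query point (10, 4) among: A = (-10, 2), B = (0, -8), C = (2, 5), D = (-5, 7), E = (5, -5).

Distances: d(A) = 20, d(B) = 12, d(C) = 8, d(D) = 15, d(E) = 9. Nearest: C = (2, 5) with distance 8.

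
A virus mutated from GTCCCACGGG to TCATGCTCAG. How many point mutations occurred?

Differing positions: 1, 2, 3, 4, 5, 6, 7, 8, 9. Hamming distance = 9.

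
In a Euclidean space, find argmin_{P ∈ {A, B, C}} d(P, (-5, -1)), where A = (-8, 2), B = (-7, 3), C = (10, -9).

Distances: d(A) ≈ 4.2426, d(B) ≈ 4.4721, d(C) = 17. Nearest: A = (-8, 2) with distance 4.2426.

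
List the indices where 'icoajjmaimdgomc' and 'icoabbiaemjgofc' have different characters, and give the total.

Differing positions: 5, 6, 7, 9, 11, 14. Hamming distance = 6.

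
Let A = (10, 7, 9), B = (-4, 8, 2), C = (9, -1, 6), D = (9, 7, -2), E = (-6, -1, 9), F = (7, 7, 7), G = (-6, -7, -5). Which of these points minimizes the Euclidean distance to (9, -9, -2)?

Distances: d(A) ≈ 19.4422, d(B) ≈ 21.7715, d(C) ≈ 11.3137, d(D) = 16, d(E) ≈ 20.2485, d(F) ≈ 18.4662, d(G) ≈ 15.4272. Nearest: C = (9, -1, 6) with distance 11.3137.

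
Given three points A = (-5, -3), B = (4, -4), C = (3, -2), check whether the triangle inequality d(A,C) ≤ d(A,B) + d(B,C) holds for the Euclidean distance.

d(A,B) = √(9² + 1²) = √82 ≈ 9.0554, d(B,C) = √(1² + 2²) = √5 ≈ 2.2361, d(A,C) = √(8² + 1²) = √65 ≈ 8.0623.
d(A,C) ≈ 8.0623 ≤ 9.0554 + 2.2361 = 11.2915. Triangle inequality is satisfied.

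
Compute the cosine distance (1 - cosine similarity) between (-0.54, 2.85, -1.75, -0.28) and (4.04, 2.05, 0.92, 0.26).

With u = (-0.54, 2.85, -1.75, -0.28), v = (4.04, 2.05, 0.92, 0.26):
u·v = (-0.54)·4.04 + 2.85·2.05 + (-1.75)·0.92 + (-0.28)·0.26 = (-2.1816) + 5.8425 + (-1.61) + (-0.0728) = 1.9781.
|u| = √((-0.54)² + 2.85² + (-1.75)² + (-0.28)²) = √(0.2916 + 8.1225 + 3.0625 + 0.0784) = √11.555, |v| = √(4.04² + 2.05² + 0.92² + 0.26²) = √(16.3216 + 4.2025 + 0.8464 + 0.0676) = √21.4381.
cos θ = (u·v)/(|u||v|) = 1.9781/(√11.555·√21.4381) ≈ 0.1257
Cosine distance = 1 - cos θ ≈ 1 - 0.1257 = 0.8743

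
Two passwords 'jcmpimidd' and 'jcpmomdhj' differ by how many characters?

Differing positions: 3, 4, 5, 7, 8, 9. Hamming distance = 6.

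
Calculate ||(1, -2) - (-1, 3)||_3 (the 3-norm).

(Σ|x_i - y_i|^3)^(1/3) = (|1 - (-1)|^3 + |-2 - 3|^3)^(1/3)
= (2^3 + 5^3)^(1/3) = (8 + 125)^(1/3) = (133)^(1/3) ≈ 5.1045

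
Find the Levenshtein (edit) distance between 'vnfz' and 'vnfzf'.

Let D[i][j] be the edit distance between the first i characters of 'vnfz' and the first j characters of 'vnfzf', with D[i][0] = i, D[0][j] = j, and D[i][j] = D[i-1][j-1] if the characters match, else 1 + min(D[i-1][j], D[i][j-1], D[i-1][j-1]). Filling the table (rows: prefixes of 'vnfz', columns: prefixes of 'vnfzf'):
     ε  v  n  f  z  f
  ε  0  1  2  3  4  5
  v  1  0  1  2  3  4
  n  2  1  0  1  2  3
  f  3  2  1  0  1  2
  z  4  3  2  1  0  1
The bottom-right entry gives D[4][5] = 1, so no sequence of fewer than 1 edit works. Backtracking through the table gives one optimal edit sequence (1 edit):
  vnfz → vnfzf (ins f @5)
Edit distance = 1.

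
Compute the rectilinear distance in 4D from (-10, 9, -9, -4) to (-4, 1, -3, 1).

Σ|x_i - y_i| = |-10 - (-4)| + |9 - 1| + |-9 - (-3)| + |-4 - 1| = 6 + 8 + 6 + 5 = 25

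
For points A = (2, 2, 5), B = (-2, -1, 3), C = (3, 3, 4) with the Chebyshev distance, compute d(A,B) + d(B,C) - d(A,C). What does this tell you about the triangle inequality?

d(A,B) = max(4, 3, 2) = 4, d(B,C) = max(5, 4, 1) = 5, d(A,C) = max(1, 1, 1) = 1.
d(A,B) + d(B,C) - d(A,C) = 4 + 5 - 1 = 9 - 1 = 8. This is ≥ 0, so the triangle inequality holds for these points.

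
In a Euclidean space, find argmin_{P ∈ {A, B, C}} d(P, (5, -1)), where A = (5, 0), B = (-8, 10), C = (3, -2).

Distances: d(A) = 1, d(B) ≈ 17.0294, d(C) ≈ 2.2361. Nearest: A = (5, 0) with distance 1.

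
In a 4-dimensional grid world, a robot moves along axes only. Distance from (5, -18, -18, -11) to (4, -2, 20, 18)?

Σ|x_i - y_i| = |5 - 4| + |-18 - (-2)| + |-18 - 20| + |-11 - 18| = 1 + 16 + 38 + 29 = 84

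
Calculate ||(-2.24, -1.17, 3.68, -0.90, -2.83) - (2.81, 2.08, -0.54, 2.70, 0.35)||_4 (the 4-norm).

(Σ|x_i - y_i|^4)^(1/4) = (|-2.24 - 2.81|^4 + |-1.17 - 2.08|^4 + |3.68 - (-0.54)|^4 + |-0.9 - 2.7|^4 + |-2.83 - 0.35|^4)^(1/4)
= (5.05^4 + 3.25^4 + 4.22^4 + 3.6^4 + 3.18^4)^(1/4) ≈ (650.3775 + 111.5664 + 317.1391 + 167.9616 + 102.2606)^(1/4) = (1349.3052)^(1/4) ≈ 6.0608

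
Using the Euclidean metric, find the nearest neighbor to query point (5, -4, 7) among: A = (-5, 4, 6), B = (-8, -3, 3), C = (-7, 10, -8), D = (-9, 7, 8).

Distances: d(A) ≈ 12.8452, d(B) ≈ 13.6382, d(C) ≈ 23.7697, d(D) ≈ 17.8326. Nearest: A = (-5, 4, 6) with distance 12.8452.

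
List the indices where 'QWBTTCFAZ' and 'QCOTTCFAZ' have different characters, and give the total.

Differing positions: 2, 3. Hamming distance = 2.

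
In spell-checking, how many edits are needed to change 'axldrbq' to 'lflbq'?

Let D[i][j] be the edit distance between the first i characters of 'axldrbq' and the first j characters of 'lflbq', with D[i][0] = i, D[0][j] = j, and D[i][j] = D[i-1][j-1] if the characters match, else 1 + min(D[i-1][j], D[i][j-1], D[i-1][j-1]). Filling the table (rows: prefixes of 'axldrbq', columns: prefixes of 'lflbq'):
     ε  l  f  l  b  q
  ε  0  1  2  3  4  5
  a  1  1  2  3  4  5
  x  2  2  2  3  4  5
  l  3  2  3  2  3  4
  d  4  3  3  3  3  4
  r  5  4  4  4  4  4
  b  6  5  5  5  4  5
  q  7  6  6  6  5  4
The bottom-right entry gives D[7][5] = 4, so no sequence of fewer than 4 edits works. Backtracking through the table gives one optimal edit sequence (4 edits):
  axldrbq → xldrbq (del a @1)
  xldrbq → ldrbq (del x @1)
  ldrbq → lfrbq (sub d→f @2)
  lfrbq → lflbq (sub r→l @3)
Edit distance = 4.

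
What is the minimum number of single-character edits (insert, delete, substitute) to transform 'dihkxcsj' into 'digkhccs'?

Let D[i][j] be the edit distance between the first i characters of 'dihkxcsj' and the first j characters of 'digkhccs', with D[i][0] = i, D[0][j] = j, and D[i][j] = D[i-1][j-1] if the characters match, else 1 + min(D[i-1][j], D[i][j-1], D[i-1][j-1]). Filling the table (rows: prefixes of 'dihkxcsj', columns: prefixes of 'digkhccs'):
     ε  d  i  g  k  h  c  c  s
  ε  0  1  2  3  4  5  6  7  8
  d  1  0  1  2  3  4  5  6  7
  i  2  1  0  1  2  3  4  5  6
  h  3  2  1  1  2  2  3  4  5
  k  4  3  2  2  1  2  3  4  5
  x  5  4  3  3  2  2  3  4  5
  c  6  5  4  4  3  3  2  3  4
  s  7  6  5  5  4  4  3  3  3
  j  8  7  6  6  5  5  4  4  4
The bottom-right entry gives D[8][8] = 4, so no sequence of fewer than 4 edits works. Backtracking through the table gives one optimal edit sequence (4 edits):
  dihkxcsj → digkxcsj (sub h→g @3)
  digkxcsj → digkhcsj (sub x→h @5)
  digkhcsj → digkhccj (sub s→c @7)
  digkhccj → digkhccs (sub j→s @8)
Edit distance = 4.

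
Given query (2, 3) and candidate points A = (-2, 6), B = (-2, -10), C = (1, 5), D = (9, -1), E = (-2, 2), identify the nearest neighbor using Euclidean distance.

Distances: d(A) = 5, d(B) ≈ 13.6015, d(C) ≈ 2.2361, d(D) ≈ 8.0623, d(E) ≈ 4.1231. Nearest: C = (1, 5) with distance 2.2361.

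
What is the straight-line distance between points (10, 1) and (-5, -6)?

√(Σ(x_i - y_i)²) = √((10 - (-5))² + (1 - (-6))²)
= √(15² + 7²) = √(225 + 49) = √274 ≈ 16.5529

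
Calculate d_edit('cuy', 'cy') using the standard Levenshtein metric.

Let D[i][j] be the edit distance between the first i characters of 'cuy' and the first j characters of 'cy', with D[i][0] = i, D[0][j] = j, and D[i][j] = D[i-1][j-1] if the characters match, else 1 + min(D[i-1][j], D[i][j-1], D[i-1][j-1]). Filling the table (rows: prefixes of 'cuy', columns: prefixes of 'cy'):
     ε  c  y
  ε  0  1  2
  c  1  0  1
  u  2  1  1
  y  3  2  1
The bottom-right entry gives D[3][2] = 1, so no sequence of fewer than 1 edit works. Backtracking through the table gives one optimal edit sequence (1 edit):
  cuy → cy (del u @2)
Edit distance = 1.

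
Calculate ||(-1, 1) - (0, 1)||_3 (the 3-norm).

(Σ|x_i - y_i|^3)^(1/3) = (|-1 - 0|^3 + |1 - 1|^3)^(1/3)
= (1^3 + 0^3)^(1/3) = (1 + 0)^(1/3) = (1)^(1/3) = 1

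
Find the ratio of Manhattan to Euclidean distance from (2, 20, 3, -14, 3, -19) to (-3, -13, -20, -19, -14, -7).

L1 = |2 - (-3)| + |20 - (-13)| + |3 - (-20)| + |-14 - (-19)| + |3 - (-14)| + |-19 - (-7)| = 5 + 33 + 23 + 5 + 17 + 12 = 95
L2 = √(5² + 33² + 23² + 5² + 17² + 12²) = √2101 ≈ 45.8367
L1 ≥ L2 always (equality iff movement is along one axis); L1 > L2 here.
Ratio L1/L2 = 95/√2101 ≈ 2.0726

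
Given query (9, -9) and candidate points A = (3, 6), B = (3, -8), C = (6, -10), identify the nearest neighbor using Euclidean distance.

Distances: d(A) ≈ 16.1555, d(B) ≈ 6.0828, d(C) ≈ 3.1623. Nearest: C = (6, -10) with distance 3.1623.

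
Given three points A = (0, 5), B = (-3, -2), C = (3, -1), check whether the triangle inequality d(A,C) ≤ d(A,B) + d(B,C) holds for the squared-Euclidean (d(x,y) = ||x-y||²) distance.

d(A,B) = 3² + 7² = 58, d(B,C) = 6² + 1² = 37, d(A,C) = 3² + 6² = 45.
d(A,C) = 45 ≤ 58 + 37 = 95. Triangle inequality is satisfied.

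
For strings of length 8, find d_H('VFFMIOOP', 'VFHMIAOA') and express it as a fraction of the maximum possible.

Differing positions: 3, 6, 8. Hamming distance = 3. The maximum possible Hamming distance for length-8 strings is 8, so d_H/8 = 3/8 = 0.375.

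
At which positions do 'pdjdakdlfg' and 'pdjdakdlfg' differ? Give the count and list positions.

Differing positions: none. Hamming distance = 0.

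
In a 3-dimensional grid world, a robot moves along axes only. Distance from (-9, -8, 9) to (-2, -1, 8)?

Σ|x_i - y_i| = |-9 - (-2)| + |-8 - (-1)| + |9 - 8| = 7 + 7 + 1 = 15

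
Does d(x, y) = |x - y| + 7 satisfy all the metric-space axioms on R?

No. d fails identity of indiscernibles (specifically d(x,x) = 0): d(-3, -3) = |-3 - (-3)| + 7 = 0 + 7 = 7 ≠ 0.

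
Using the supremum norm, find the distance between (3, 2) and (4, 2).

max(|x_i - y_i|) = max(|3 - 4|, |2 - 2|) = max(1, 0) = 1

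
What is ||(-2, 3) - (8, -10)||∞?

max(|x_i - y_i|) = max(|-2 - 8|, |3 - (-10)|) = max(10, 13) = 13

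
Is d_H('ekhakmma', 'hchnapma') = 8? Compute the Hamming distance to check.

Differing positions: 1, 2, 4, 5, 6. Hamming distance = 5, so the claim that d_H = 8 is false.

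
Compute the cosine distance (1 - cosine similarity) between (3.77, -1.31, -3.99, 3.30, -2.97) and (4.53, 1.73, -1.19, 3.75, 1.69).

With u = (3.77, -1.31, -3.99, 3.30, -2.97), v = (4.53, 1.73, -1.19, 3.75, 1.69):
u·v = 3.77·4.53 + (-1.31)·1.73 + (-3.99)·(-1.19) + 3.3·3.75 + (-2.97)·1.69 = 17.0781 + (-2.2663) + 4.7481 + 12.375 + (-5.0193) = 26.9156.
|u| = √(3.77² + (-1.31)² + (-3.99)² + 3.3² + (-2.97)²) = √(14.2129 + 1.7161 + 15.9201 + 10.89 + 8.8209) = √51.56, |v| = √(4.53² + 1.73² + (-1.19)² + 3.75² + 1.69²) = √(20.5209 + 2.9929 + 1.4161 + 14.0625 + 2.8561) = √41.8485.
cos θ = (u·v)/(|u||v|) = 26.9156/(√51.56·√41.8485) ≈ 0.5794
Cosine distance = 1 - cos θ ≈ 1 - 0.5794 = 0.4206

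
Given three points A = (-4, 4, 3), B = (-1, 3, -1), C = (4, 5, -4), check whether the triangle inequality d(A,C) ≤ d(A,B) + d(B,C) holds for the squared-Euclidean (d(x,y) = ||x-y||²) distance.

d(A,B) = 3² + 1² + 4² = 26, d(B,C) = 5² + 2² + 3² = 38, d(A,C) = 8² + 1² + 7² = 114.
d(A,C) = 114 > 26 + 38 = 64. Triangle inequality is VIOLATED. (Squared-Euclidean is not a metric — this is a counterexample.)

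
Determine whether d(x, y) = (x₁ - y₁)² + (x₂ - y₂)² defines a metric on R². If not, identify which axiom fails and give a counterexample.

No. The squared Euclidean distance fails the triangle inequality. Counterexample: x = (0, 0), y = (4, 3), z = (8, 6). d(x,z) = 8² + 6² = 100, but d(x,y) + d(y,z) = (4² + 3²) + (4² + 3²) = 25 + 25 = 50. Since 100 > 50, the triangle inequality is violated. (Note: √d, the ordinary Euclidean distance, IS a metric.)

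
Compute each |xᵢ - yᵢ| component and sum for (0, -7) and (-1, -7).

Σ|x_i - y_i| = |0 - (-1)| + |-7 - (-7)| = 1 + 0 = 1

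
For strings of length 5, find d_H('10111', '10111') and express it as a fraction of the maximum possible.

Differing positions: none. Hamming distance = 0. The maximum possible Hamming distance for length-5 strings is 5, so d_H/5 = 0/5 = 0.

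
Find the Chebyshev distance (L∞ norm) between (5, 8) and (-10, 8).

max(|x_i - y_i|) = max(|5 - (-10)|, |8 - 8|) = max(15, 0) = 15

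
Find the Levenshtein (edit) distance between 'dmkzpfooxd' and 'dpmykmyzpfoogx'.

Let D[i][j] be the edit distance between the first i characters of 'dmkzpfooxd' and the first j characters of 'dpmykmyzpfoogx', with D[i][0] = i, D[0][j] = j, and D[i][j] = D[i-1][j-1] if the characters match, else 1 + min(D[i-1][j], D[i][j-1], D[i-1][j-1]). Filling the table (rows: prefixes of 'dmkzpfooxd', columns: prefixes of 'dpmykmyzpfoogx'):
     ε  d  p  m  y  k  m  y  z  p  f  o  o  g  x
  ε  0  1  2  3  4  5  6  7  8  9 10 11 12 13 14
  d  1  0  1  2  3  4  5  6  7  8  9 10 11 12 13
  m  2  1  1  1  2  3  4  5  6  7  8  9 10 11 12
  k  3  2  2  2  2  2  3  4  5  6  7  8  9 10 11
  z  4  3  3  3  3  3  3  4  4  5  6  7  8  9 10
  p  5  4  3  4  4  4  4  4  5  4  5  6  7  8  9
  f  6  5  4  4  5  5  5  5  5  5  4  5  6  7  8
  o  7  6  5  5  5  6  6  6  6  6  5  4  5  6  7
  o  8  7  6  6  6  6  7  7  7  7  6  5  4  5  6
  x  9  8  7  7  7  7  7  8  8  8  7  6  5  5  5
  d 10  9  8  8  8  8  8  8  9  9  8  7  6  6  6
The bottom-right entry gives D[10][14] = 6, so no sequence of fewer than 6 edits works. Backtracking through the table gives one optimal edit sequence (6 edits):
  dmkzpfooxd → dpmkzpfooxd (ins p @2)
  dpmkzpfooxd → dpmykzpfooxd (ins y @4)
  dpmykzpfooxd → dpmykmzpfooxd (ins m @6)
  dpmykmzpfooxd → dpmykmyzpfooxd (ins y @7)
  dpmykmyzpfooxd → dpmykmyzpfoogd (sub x→g @13)
  dpmykmyzpfoogd → dpmykmyzpfoogx (sub d→x @14)
Edit distance = 6.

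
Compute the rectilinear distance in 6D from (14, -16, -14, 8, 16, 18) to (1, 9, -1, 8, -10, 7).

Σ|x_i - y_i| = |14 - 1| + |-16 - 9| + |-14 - (-1)| + |8 - 8| + |16 - (-10)| + |18 - 7| = 13 + 25 + 13 + 0 + 26 + 11 = 88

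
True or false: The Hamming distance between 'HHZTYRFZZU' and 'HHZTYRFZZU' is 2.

Differing positions: none. Hamming distance = 0, so the claim that d_H = 2 is false.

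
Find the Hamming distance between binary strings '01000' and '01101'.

Differing positions: 3, 5. Hamming distance = 2.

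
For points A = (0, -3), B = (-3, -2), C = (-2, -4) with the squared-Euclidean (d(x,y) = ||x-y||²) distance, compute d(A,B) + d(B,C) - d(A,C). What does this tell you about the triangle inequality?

d(A,B) = 3² + 1² = 10, d(B,C) = 1² + 2² = 5, d(A,C) = 2² + 1² = 5.
d(A,B) + d(B,C) - d(A,C) = 10 + 5 - 5 = 15 - 5 = 10. This is ≥ 0, so the triangle inequality holds for these points.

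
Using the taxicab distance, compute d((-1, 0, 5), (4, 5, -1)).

Σ|x_i - y_i| = |-1 - 4| + |0 - 5| + |5 - (-1)| = 5 + 5 + 6 = 16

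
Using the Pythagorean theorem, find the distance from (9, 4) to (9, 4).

√(Σ(x_i - y_i)²) = √((9 - 9)² + (4 - 4)²)
= √(0² + 0²) = √(0 + 0) = √0 = 0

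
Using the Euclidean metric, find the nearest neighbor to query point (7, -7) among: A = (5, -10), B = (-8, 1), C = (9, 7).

Distances: d(A) ≈ 3.6056, d(B) = 17, d(C) ≈ 14.1421. Nearest: A = (5, -10) with distance 3.6056.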